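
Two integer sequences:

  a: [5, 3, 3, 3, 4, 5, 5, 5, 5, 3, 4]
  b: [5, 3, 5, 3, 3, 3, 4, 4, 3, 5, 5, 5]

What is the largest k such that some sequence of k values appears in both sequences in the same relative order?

8

Match 5 at a[1]=b[3] → 3 at a[2]=b[4] → 3 at a[3]=b[5] → 3 at a[4]=b[6] → 4 at a[5]=b[8] → 5 at a[7]=b[10] → 5 at a[8]=b[11] → 5 at a[9]=b[12] — 8 values in the same relative order in both, and the DP table's final entry dp[11][12] is also 8, so no common subsequence is longer.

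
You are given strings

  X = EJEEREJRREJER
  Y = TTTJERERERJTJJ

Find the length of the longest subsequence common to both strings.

Match J [2,4] → E [3,5] → E [4,7] → R [5,8] → E [6,9] → J [7,13] → J [11,14] — 7 characters in the same relative order in both. dp[13][14] = 7 confirms this is the maximum.

7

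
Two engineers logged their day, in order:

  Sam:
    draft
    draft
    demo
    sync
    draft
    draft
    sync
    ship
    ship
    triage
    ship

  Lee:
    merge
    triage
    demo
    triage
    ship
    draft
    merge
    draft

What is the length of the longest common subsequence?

Match demo at Sam[3]=Lee[3], then draft at Sam[5]=Lee[6], then draft at Sam[6]=Lee[8] — 3 tasks in the same relative order in both. Since dp[11][8] = 3, nothing longer is possible.

3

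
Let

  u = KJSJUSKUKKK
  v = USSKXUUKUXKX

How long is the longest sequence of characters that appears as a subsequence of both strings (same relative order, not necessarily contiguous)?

One common subsequence of length 6: S at u[3]=v[2], then S at u[6]=v[3], then K at u[7]=v[4], then U at u[8]=v[7], then K at u[9]=v[8], then K at u[10]=v[11], and the DP table's final entry dp[11][12] is also 6, so no common subsequence is longer.

6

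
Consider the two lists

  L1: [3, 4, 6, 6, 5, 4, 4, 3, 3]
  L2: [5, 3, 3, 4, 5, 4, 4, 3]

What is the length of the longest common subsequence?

Pick 3 (L1 #1, L2 #3), 4 (L1 #2, L2 #4), 5 (L1 #5, L2 #5), 4 (L1 #6, L2 #6), 4 (L1 #7, L2 #7), 3 (L1 #9, L2 #8); all 6 values appear in both, in order, and the DP table's final entry dp[9][8] is also 6, so no common subsequence is longer.

6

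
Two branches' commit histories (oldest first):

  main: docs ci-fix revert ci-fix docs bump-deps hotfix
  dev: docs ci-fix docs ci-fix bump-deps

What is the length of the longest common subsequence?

4

Pick docs [1,1] → ci-fix [2,2] → ci-fix [4,4] → bump-deps [6,5]; all 4 commits appear in both, in order. Since dp[7][5] = 4, nothing longer is possible.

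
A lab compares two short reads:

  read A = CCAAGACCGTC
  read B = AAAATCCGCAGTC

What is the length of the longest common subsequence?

Match A (read A #3, read B #2), then A (read A #4, read B #3), then A (read A #6, read B #4), then C (read A #7, read B #7), then C (read A #8, read B #9), then G (read A #9, read B #11), then T (read A #10, read B #12), then C (read A #11, read B #13) — 8 bases in the same relative order in both. The LCS DP gives dp[11][13] = 8, so this is optimal.

8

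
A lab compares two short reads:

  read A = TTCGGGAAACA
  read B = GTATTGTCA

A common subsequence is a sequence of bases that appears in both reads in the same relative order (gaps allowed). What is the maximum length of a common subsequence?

5

Pick T at read A[1]=read B[4], T at read A[2]=read B[5], G at read A[4]=read B[6], C at read A[10]=read B[8], A at read A[11]=read B[9]; all 5 bases appear in both, in order. dp[11][9] = 5 confirms this is the maximum.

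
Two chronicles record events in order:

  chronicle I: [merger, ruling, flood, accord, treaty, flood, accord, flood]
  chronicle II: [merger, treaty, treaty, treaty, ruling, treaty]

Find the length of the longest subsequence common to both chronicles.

Pick merger [1,1]; then ruling [2,5]; then treaty [5,6]; all 3 events appear in both, in order. dp[8][6] = 3 confirms this is the maximum.

3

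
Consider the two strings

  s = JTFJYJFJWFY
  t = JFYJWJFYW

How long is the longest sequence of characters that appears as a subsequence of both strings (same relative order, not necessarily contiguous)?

7

Taking J [1,1]; then F [3,2]; then Y [5,3]; then J [6,4]; then J [8,6]; then F [10,7]; then Y [11,8] gives a common subsequence of length 7, and the DP table's final entry dp[11][9] is also 7, so no common subsequence is longer.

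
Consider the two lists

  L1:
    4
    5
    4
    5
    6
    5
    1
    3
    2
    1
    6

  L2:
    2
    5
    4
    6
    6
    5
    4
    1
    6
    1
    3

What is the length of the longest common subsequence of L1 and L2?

One common subsequence of length 6: 4 [1,3], 5 [2,6], 4 [3,7], 6 [5,9], 1 [7,10], 3 [8,11]. dp[11][11] = 6 confirms this is the maximum.

6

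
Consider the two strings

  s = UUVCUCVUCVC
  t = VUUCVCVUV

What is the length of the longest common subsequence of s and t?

7

Match U (s #1, t #2), U (s #2, t #3), V (s #3, t #5), C (s #6, t #6), V (s #7, t #7), U (s #8, t #8), V (s #10, t #9) — 7 characters in the same relative order in both. The LCS DP gives dp[11][9] = 7, so this is optimal.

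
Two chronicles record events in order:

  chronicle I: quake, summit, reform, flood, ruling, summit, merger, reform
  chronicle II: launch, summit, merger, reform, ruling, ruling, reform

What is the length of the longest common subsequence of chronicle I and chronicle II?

4

Match summit [2,2]; then reform [3,4]; then ruling [5,6]; then reform [8,7] — 4 events in the same relative order in both. dp[8][7] = 4 confirms this is the maximum.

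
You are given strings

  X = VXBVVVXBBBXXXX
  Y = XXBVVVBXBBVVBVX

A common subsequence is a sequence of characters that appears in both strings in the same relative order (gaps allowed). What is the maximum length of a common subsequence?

Pick X at X[2]=Y[2], B at X[3]=Y[3], V at X[4]=Y[4], V at X[5]=Y[5], V at X[6]=Y[6], X at X[7]=Y[8], B at X[8]=Y[9], B at X[9]=Y[10], B at X[10]=Y[13], X at X[14]=Y[15]; all 10 characters appear in both, in order, and the DP table's final entry dp[14][15] is also 10, so no common subsequence is longer.

10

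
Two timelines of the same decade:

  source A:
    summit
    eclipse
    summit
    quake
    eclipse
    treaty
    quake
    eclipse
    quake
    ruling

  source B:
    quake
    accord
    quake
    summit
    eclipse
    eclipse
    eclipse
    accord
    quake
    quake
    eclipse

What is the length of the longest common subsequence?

5

Pick summit at source A[1]=source B[4] → eclipse at source A[2]=source B[7] → quake at source A[4]=source B[9] → quake at source A[7]=source B[10] → eclipse at source A[8]=source B[11]; all 5 events appear in both, in order, and the DP table's final entry dp[10][11] is also 5, so no common subsequence is longer.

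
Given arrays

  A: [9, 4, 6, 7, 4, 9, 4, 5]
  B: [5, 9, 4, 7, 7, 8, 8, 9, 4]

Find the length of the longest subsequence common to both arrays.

Let dp[i][j] be the LCS length of the first i values of A and the first j values of B. dp[i][j] = dp[i-1][j-1]+1 when the i-th and j-th values match, else max(dp[i-1][j], dp[i][j-1]).
    ·  5  9  4  7  7  8  8  9  4
 ·  0  0  0  0  0  0  0  0  0  0
 9  0  0  1  1  1  1  1  1  1  1
 4  0  0  1  2  2  2  2  2  2  2
 6  0  0  1  2  2  2  2  2  2  2
 7  0  0  1  2  3  3  3  3  3  3
 4  0  0  1  2  3  3  3  3  3  4
 9  0  0  1  2  3  3  3  3  4  4
 4  0  0  1  2  3  3  3  3  4  5
 5  0  1  1  2  3  3  3  3  4  5
dp[8][9] = 5. One LCS (by backtracking along matches): 9, 4, 7, 9, 4.

5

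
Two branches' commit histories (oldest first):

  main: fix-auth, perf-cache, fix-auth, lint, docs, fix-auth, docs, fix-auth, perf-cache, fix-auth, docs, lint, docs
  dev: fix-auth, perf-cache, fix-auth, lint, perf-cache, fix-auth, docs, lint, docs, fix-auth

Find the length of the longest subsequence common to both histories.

9

Taking fix-auth [1,1], perf-cache [2,2], fix-auth [3,3], lint [4,4], perf-cache [9,5], fix-auth [10,6], docs [11,7], lint [12,8], docs [13,9] gives a common subsequence of length 9. dp[13][10] = 9 confirms this is the maximum.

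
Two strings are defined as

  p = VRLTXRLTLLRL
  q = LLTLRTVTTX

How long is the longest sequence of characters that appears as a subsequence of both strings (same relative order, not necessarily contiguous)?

5

Pick L [3,1], then L [7,2], then T [8,3], then L [10,4], then R [11,5]; all 5 characters appear in both, in order. The LCS DP gives dp[12][10] = 5, so this is optimal.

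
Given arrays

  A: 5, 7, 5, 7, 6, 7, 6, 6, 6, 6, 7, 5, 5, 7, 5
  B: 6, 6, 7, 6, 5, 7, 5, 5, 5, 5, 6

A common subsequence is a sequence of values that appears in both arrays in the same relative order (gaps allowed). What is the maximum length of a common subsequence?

7

Pick 6 at A[5]=B[2] → 7 at A[6]=B[3] → 6 at A[7]=B[4] → 7 at A[11]=B[6] → 5 at A[12]=B[8] → 5 at A[13]=B[9] → 5 at A[15]=B[10]; all 7 values appear in both, in order. Since dp[15][11] = 7, nothing longer is possible.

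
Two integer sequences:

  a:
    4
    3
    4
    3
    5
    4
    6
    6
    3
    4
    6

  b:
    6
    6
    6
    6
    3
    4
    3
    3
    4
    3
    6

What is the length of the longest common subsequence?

Taking 4 at a[1]=b[6]; then 3 at a[2]=b[7]; then 3 at a[4]=b[8]; then 4 at a[6]=b[9]; then 3 at a[9]=b[10]; then 6 at a[11]=b[11] gives a common subsequence of length 6. The LCS DP gives dp[11][11] = 6, so this is optimal.

6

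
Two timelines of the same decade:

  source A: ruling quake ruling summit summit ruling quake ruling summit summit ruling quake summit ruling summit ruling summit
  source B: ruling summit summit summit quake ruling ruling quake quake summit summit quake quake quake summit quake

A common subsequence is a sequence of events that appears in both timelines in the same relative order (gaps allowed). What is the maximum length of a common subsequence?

One common subsequence of length 10: ruling at source A[1]=source B[1]; then summit at source A[4]=source B[3]; then summit at source A[5]=source B[4]; then quake at source A[7]=source B[5]; then ruling at source A[8]=source B[6]; then ruling at source A[11]=source B[7]; then quake at source A[12]=source B[9]; then summit at source A[13]=source B[10]; then summit at source A[15]=source B[11]; then summit at source A[17]=source B[15], and the DP table's final entry dp[17][16] is also 10, so no common subsequence is longer.

10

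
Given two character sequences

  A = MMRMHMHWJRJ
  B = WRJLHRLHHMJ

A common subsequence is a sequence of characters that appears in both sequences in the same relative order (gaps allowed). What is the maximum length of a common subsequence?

4

Pick R (A #3, B #6), then H (A #5, B #9), then M (A #6, B #10), then J (A #11, B #11); all 4 characters appear in both, in order, and the DP table's final entry dp[11][11] is also 4, so no common subsequence is longer.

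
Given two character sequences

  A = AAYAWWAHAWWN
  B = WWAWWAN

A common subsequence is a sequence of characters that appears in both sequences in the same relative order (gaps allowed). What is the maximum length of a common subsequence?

Let dp[i][j] be the LCS length of the first i characters of A and the first j characters of B. dp[i][j] = dp[i-1][j-1]+1 when the i-th and j-th characters match, else max(dp[i-1][j], dp[i][j-1]).
    ·  W  W  A  W  W  A  N
 ·  0  0  0  0  0  0  0  0
 A  0  0  0  1  1  1  1  1
 A  0  0  0  1  1  1  2  2
 Y  0  0  0  1  1  1  2  2
 A  0  0  0  1  1  1  2  2
 W  0  1  1  1  2  2  2  2
 W  0  1  2  2  2  3  3  3
 A  0  1  2  3  3  3  4  4
 H  0  1  2  3  3  3  4  4
 A  0  1  2  3  3  3  4  4
 W  0  1  2  3  4  4  4  4
 W  0  1  2  3  4  5  5  5
 N  0  1  2  3  4  5  5  6
dp[12][7] = 6. One LCS (by backtracking along matches): WWAWWN.

6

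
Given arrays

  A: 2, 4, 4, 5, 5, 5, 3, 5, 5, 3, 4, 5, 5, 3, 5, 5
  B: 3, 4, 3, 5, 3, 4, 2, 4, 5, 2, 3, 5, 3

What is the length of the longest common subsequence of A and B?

8

Pick 4 [3,2], 3 [7,3], 5 [9,4], 3 [10,5], 4 [11,8], 5 [12,9], 5 [13,12], 3 [14,13]; all 8 values appear in both, in order. dp[16][13] = 8 confirms this is the maximum.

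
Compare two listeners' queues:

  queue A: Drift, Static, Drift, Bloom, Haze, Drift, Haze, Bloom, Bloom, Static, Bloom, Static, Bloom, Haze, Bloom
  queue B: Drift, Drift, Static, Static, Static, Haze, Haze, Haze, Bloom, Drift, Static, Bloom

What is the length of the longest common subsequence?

7

Pick Drift [1,2], Static [2,5], Haze [5,7], Haze [7,8], Bloom [8,9], Static [12,11], Bloom [15,12]; all 7 songs appear in both, in order. The LCS DP gives dp[15][12] = 7, so this is optimal.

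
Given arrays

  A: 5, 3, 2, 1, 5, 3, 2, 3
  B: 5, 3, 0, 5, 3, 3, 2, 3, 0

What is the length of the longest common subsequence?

6

Taking 5 (A #1, B #1) → 3 (A #2, B #2) → 5 (A #5, B #4) → 3 (A #6, B #6) → 2 (A #7, B #7) → 3 (A #8, B #8) gives a common subsequence of length 6. The LCS DP gives dp[8][9] = 6, so this is optimal.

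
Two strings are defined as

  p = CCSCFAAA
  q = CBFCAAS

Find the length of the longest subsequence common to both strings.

Match C (p #1, q #1); then C (p #4, q #4); then A (p #6, q #5); then A (p #7, q #6) — 4 characters in the same relative order in both, and the DP table's final entry dp[8][7] is also 4, so no common subsequence is longer.

4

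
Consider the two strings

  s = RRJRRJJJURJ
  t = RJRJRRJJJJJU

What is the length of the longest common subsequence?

9

Let dp[i][j] be the LCS length of the first i characters of s and the first j characters of t. dp[i][j] = dp[i-1][j-1]+1 when the i-th and j-th characters match, else max(dp[i-1][j], dp[i][j-1]).
    ·  R  J  R  J  R  R  J  J  J  J  J  U
 ·  0  0  0  0  0  0  0  0  0  0  0  0  0
 R  0  1  1  1  1  1  1  1  1  1  1  1  1
 R  0  1  1  2  2  2  2  2  2  2  2  2  2
 J  0  1  2  2  3  3  3  3  3  3  3  3  3
 R  0  1  2  3  3  4  4  4  4  4  4  4  4
 R  0  1  2  3  3  4  5  5  5  5  5  5  5
 J  0  1  2  3  4  4  5  6  6  6  6  6  6
 J  0  1  2  3  4  4  5  6  7  7  7  7  7
 J  0  1  2  3  4  4  5  6  7  8  8  8  8
 U  0  1  2  3  4  4  5  6  7  8  8  8  9
 R  0  1  2  3  4  5  5  6  7  8  8  8  9
 J  0  1  2  3  4  5  5  6  7  8  9  9  9
dp[11][12] = 9. One LCS (by backtracking along matches): RRJRRJJJU.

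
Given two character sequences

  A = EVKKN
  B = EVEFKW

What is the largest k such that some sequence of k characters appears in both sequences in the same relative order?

Taking E at A[1]=B[1], then V at A[2]=B[2], then K at A[3]=B[5] gives a common subsequence of length 3. dp[5][6] = 3 confirms this is the maximum.

3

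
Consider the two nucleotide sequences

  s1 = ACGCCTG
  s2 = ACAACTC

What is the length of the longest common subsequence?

Taking A [1,1], then C [2,2], then C [4,5], then C [5,7] gives a common subsequence of length 4. Since dp[7][7] = 4, nothing longer is possible.

4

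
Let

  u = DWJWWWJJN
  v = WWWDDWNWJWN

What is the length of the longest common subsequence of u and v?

Let dp[i][j] be the LCS length of the first i characters of u and the first j characters of v. dp[i][j] = dp[i-1][j-1]+1 when the i-th and j-th characters match, else max(dp[i-1][j], dp[i][j-1]).
    ·  W  W  W  D  D  W  N  W  J  W  N
 ·  0  0  0  0  0  0  0  0  0  0  0  0
 D  0  0  0  0  1  1  1  1  1  1  1  1
 W  0  1  1  1  1  1  2  2  2  2  2  2
 J  0  1  1  1  1  1  2  2  2  3  3  3
 W  0  1  2  2  2  2  2  2  3  3  4  4
 W  0  1  2  3  3  3  3  3  3  3  4  4
 W  0  1  2  3  3  3  4  4  4  4  4  4
 J  0  1  2  3  3  3  4  4  4  5  5  5
 J  0  1  2  3  3  3  4  4  4  5  5  5
 N  0  1  2  3  3  3  4  5  5  5  5  6
dp[9][11] = 6. One LCS (by backtracking along matches): WWWWJN.

6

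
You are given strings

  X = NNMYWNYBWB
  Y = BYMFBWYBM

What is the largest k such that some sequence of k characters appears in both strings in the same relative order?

4

Pick M [3,3], W [5,6], Y [7,7], B [8,8]; all 4 characters appear in both, in order. The LCS DP gives dp[10][9] = 4, so this is optimal.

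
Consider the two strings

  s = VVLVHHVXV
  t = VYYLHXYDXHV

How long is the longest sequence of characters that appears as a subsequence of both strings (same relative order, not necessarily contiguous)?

Taking V at s[1]=t[1]; then L at s[3]=t[4]; then H at s[5]=t[5]; then H at s[6]=t[10]; then V at s[9]=t[11] gives a common subsequence of length 5, and the DP table's final entry dp[9][11] is also 5, so no common subsequence is longer.

5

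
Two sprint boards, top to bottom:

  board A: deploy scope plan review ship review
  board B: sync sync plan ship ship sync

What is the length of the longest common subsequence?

2

One common subsequence of length 2: plan at board A[3]=board B[3], ship at board A[5]=board B[5]. Since dp[6][6] = 2, nothing longer is possible.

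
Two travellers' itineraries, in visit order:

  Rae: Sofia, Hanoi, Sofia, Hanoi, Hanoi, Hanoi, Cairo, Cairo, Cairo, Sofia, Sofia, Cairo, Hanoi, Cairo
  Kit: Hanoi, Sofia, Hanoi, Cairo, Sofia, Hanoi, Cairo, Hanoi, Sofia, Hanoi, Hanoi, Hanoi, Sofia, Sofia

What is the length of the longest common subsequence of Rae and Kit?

One common subsequence of length 8: Sofia (Rae #1, Kit #5), then Hanoi (Rae #2, Kit #8), then Sofia (Rae #3, Kit #9), then Hanoi (Rae #4, Kit #10), then Hanoi (Rae #5, Kit #11), then Hanoi (Rae #6, Kit #12), then Sofia (Rae #10, Kit #13), then Sofia (Rae #11, Kit #14). Since dp[14][14] = 8, nothing longer is possible.

8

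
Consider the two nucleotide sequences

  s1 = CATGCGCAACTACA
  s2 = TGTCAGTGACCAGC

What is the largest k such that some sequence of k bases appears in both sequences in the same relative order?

Taking C [1,4], then A [2,5], then T [3,7], then G [4,8], then C [5,10], then C [7,11], then A [8,12], then C [13,14] gives a common subsequence of length 8, and the DP table's final entry dp[14][14] is also 8, so no common subsequence is longer.

8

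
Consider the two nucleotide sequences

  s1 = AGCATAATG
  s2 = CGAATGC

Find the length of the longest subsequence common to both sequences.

5

Pick G [2,2], A [6,3], A [7,4], T [8,5], G [9,6]; all 5 bases appear in both, in order. The LCS DP gives dp[9][7] = 5, so this is optimal.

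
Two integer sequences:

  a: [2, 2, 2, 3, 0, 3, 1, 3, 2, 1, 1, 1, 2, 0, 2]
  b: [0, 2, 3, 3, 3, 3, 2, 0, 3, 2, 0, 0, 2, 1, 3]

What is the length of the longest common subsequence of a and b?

Match 2 (a #1, b #2); then 3 (a #4, b #4); then 3 (a #6, b #5); then 3 (a #8, b #6); then 2 (a #9, b #7); then 2 (a #13, b #10); then 0 (a #14, b #12); then 2 (a #15, b #13) — 8 values in the same relative order in both, and the DP table's final entry dp[15][15] is also 8, so no common subsequence is longer.

8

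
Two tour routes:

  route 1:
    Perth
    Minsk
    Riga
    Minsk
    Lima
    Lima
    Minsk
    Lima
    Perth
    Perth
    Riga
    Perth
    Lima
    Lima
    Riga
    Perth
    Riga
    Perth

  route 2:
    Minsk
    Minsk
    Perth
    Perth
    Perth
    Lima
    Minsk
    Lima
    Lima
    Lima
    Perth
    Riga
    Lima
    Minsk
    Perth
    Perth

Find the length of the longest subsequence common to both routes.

10

Pick Perth at route 1[1]=route 2[5], then Minsk at route 1[4]=route 2[7], then Lima at route 1[5]=route 2[8], then Lima at route 1[6]=route 2[9], then Lima at route 1[8]=route 2[10], then Perth at route 1[10]=route 2[11], then Riga at route 1[11]=route 2[12], then Lima at route 1[13]=route 2[13], then Perth at route 1[16]=route 2[15], then Perth at route 1[18]=route 2[16]; all 10 stops appear in both, in order, and the DP table's final entry dp[18][16] is also 10, so no common subsequence is longer.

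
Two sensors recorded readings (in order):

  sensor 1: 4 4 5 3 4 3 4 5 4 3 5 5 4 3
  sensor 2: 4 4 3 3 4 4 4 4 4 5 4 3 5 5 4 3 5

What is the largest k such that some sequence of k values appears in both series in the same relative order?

Taking 4 (sensor 1 #1, sensor 2 #1); then 4 (sensor 1 #2, sensor 2 #2); then 3 (sensor 1 #4, sensor 2 #4); then 4 (sensor 1 #5, sensor 2 #8); then 4 (sensor 1 #7, sensor 2 #9); then 5 (sensor 1 #8, sensor 2 #10); then 4 (sensor 1 #9, sensor 2 #11); then 3 (sensor 1 #10, sensor 2 #12); then 5 (sensor 1 #11, sensor 2 #13); then 5 (sensor 1 #12, sensor 2 #14); then 4 (sensor 1 #13, sensor 2 #15); then 3 (sensor 1 #14, sensor 2 #16) gives a common subsequence of length 12. The LCS DP gives dp[14][17] = 12, so this is optimal.

12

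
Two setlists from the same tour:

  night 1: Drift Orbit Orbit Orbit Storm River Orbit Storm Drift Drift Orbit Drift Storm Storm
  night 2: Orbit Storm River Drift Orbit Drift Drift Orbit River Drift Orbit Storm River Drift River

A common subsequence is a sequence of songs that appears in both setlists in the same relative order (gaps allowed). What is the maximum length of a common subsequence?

Match Orbit (night 1 #4, night 2 #1), Storm (night 1 #5, night 2 #2), River (night 1 #6, night 2 #3), Orbit (night 1 #7, night 2 #5), Drift (night 1 #9, night 2 #6), Drift (night 1 #10, night 2 #7), Orbit (night 1 #11, night 2 #8), Drift (night 1 #12, night 2 #10), Storm (night 1 #13, night 2 #12) — 9 songs in the same relative order in both. The LCS DP gives dp[14][15] = 9, so this is optimal.

9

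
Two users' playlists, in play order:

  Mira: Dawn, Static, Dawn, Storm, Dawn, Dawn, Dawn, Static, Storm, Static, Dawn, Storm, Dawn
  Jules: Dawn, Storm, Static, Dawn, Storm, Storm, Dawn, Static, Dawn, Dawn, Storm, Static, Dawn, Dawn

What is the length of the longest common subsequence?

11

Match Dawn (Mira #1, Jules #1); then Static (Mira #2, Jules #3); then Dawn (Mira #3, Jules #4); then Storm (Mira #4, Jules #6); then Dawn (Mira #5, Jules #7); then Dawn (Mira #6, Jules #9); then Dawn (Mira #7, Jules #10); then Storm (Mira #9, Jules #11); then Static (Mira #10, Jules #12); then Dawn (Mira #11, Jules #13); then Dawn (Mira #13, Jules #14) — 11 songs in the same relative order in both. dp[13][14] = 11 confirms this is the maximum.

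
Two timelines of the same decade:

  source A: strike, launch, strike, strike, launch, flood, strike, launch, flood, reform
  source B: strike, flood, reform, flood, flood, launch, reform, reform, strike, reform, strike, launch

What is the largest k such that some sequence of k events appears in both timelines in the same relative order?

5

Match strike (source A #1, source B #1), launch (source A #2, source B #6), strike (source A #3, source B #9), strike (source A #7, source B #11), launch (source A #8, source B #12) — 5 events in the same relative order in both. dp[10][12] = 5 confirms this is the maximum.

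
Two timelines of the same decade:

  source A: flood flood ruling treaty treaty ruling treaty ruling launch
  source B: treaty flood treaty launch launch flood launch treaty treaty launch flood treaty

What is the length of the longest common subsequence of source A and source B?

Taking flood (source A #1, source B #2) → flood (source A #2, source B #6) → treaty (source A #4, source B #8) → treaty (source A #5, source B #9) → treaty (source A #7, source B #12) gives a common subsequence of length 5. dp[9][12] = 5 confirms this is the maximum.

5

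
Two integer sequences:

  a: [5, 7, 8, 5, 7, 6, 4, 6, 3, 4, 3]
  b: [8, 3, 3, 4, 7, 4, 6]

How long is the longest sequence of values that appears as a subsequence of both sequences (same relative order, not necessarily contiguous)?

Match 8 [3,1], then 7 [5,5], then 4 [7,6], then 6 [8,7] — 4 values in the same relative order in both. The LCS DP gives dp[11][7] = 4, so this is optimal.

4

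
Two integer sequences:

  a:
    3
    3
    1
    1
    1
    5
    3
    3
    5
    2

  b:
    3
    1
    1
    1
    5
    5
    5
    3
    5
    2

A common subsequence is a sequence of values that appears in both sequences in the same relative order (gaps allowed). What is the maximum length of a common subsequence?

Let dp[i][j] be the LCS length of the first i values of a and the first j values of b. dp[i][j] = dp[i-1][j-1]+1 when the i-th and j-th values match, else max(dp[i-1][j], dp[i][j-1]).
    ·  3  1  1  1  5  5  5  3  5  2
 ·  0  0  0  0  0  0  0  0  0  0  0
 3  0  1  1  1  1  1  1  1  1  1  1
 3  0  1  1  1  1  1  1  1  2  2  2
 1  0  1  2  2  2  2  2  2  2  2  2
 1  0  1  2  3  3  3  3  3  3  3  3
 1  0  1  2  3  4  4  4  4  4  4  4
 5  0  1  2  3  4  5  5  5  5  5  5
 3  0  1  2  3  4  5  5  5  6  6  6
 3  0  1  2  3  4  5  5  5  6  6  6
 5  0  1  2  3  4  5  6  6  6  7  7
 2  0  1  2  3  4  5  6  6  6  7  8
dp[10][10] = 8. One LCS (by backtracking along matches): 3, 1, 1, 1, 5, 3, 5, 2.

8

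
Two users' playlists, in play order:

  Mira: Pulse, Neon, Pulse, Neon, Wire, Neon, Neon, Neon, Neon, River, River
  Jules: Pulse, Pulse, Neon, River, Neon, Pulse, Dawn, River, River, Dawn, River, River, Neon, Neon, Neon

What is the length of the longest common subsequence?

Pick Pulse (Mira #1, Jules #1), Pulse (Mira #3, Jules #2), Neon (Mira #4, Jules #3), Neon (Mira #6, Jules #5), Neon (Mira #7, Jules #13), Neon (Mira #8, Jules #14), Neon (Mira #9, Jules #15); all 7 songs appear in both, in order, and the DP table's final entry dp[11][15] is also 7, so no common subsequence is longer.

7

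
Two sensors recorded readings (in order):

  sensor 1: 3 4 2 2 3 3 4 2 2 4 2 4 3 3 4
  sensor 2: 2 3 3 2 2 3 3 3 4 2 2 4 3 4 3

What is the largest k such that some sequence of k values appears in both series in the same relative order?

Match 3 (sensor 1 #1, sensor 2 #3) → 2 (sensor 1 #3, sensor 2 #4) → 2 (sensor 1 #4, sensor 2 #5) → 3 (sensor 1 #5, sensor 2 #7) → 3 (sensor 1 #6, sensor 2 #8) → 4 (sensor 1 #7, sensor 2 #9) → 2 (sensor 1 #8, sensor 2 #10) → 2 (sensor 1 #9, sensor 2 #11) → 4 (sensor 1 #10, sensor 2 #12) → 4 (sensor 1 #12, sensor 2 #14) → 3 (sensor 1 #14, sensor 2 #15) — 11 values in the same relative order in both. dp[15][15] = 11 confirms this is the maximum.

11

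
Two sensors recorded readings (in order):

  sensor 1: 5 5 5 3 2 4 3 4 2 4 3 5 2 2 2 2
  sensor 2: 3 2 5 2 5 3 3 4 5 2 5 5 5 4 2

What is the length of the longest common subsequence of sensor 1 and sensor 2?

Taking 5 [1,3], then 5 [3,5], then 3 [4,6], then 3 [7,7], then 4 [8,8], then 2 [9,10], then 4 [10,14], then 2 [16,15] gives a common subsequence of length 8. dp[16][15] = 8 confirms this is the maximum.

8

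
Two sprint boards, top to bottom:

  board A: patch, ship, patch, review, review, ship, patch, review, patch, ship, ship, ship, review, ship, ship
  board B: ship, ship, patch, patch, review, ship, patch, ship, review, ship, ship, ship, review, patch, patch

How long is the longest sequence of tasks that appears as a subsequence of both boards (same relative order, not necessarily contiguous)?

Match patch at board A[1]=board B[3] → patch at board A[3]=board B[4] → review at board A[5]=board B[5] → ship at board A[6]=board B[6] → patch at board A[7]=board B[7] → review at board A[8]=board B[9] → ship at board A[10]=board B[10] → ship at board A[11]=board B[11] → ship at board A[12]=board B[12] → review at board A[13]=board B[13] — 10 tasks in the same relative order in both, and the DP table's final entry dp[15][15] is also 10, so no common subsequence is longer.

10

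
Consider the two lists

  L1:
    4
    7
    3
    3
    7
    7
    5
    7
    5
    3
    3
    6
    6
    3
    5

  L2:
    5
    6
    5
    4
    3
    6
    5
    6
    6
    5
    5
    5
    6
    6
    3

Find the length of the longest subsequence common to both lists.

7

One common subsequence of length 7: 4 (L1 #1, L2 #4), then 3 (L1 #3, L2 #5), then 5 (L1 #7, L2 #11), then 5 (L1 #9, L2 #12), then 6 (L1 #12, L2 #13), then 6 (L1 #13, L2 #14), then 3 (L1 #14, L2 #15). Since dp[15][15] = 7, nothing longer is possible.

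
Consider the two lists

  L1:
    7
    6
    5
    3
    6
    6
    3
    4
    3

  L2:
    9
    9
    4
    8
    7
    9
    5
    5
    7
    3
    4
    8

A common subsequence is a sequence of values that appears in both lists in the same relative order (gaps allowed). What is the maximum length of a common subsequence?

Let dp[i][j] be the LCS length of the first i values of L1 and the first j values of L2. dp[i][j] = dp[i-1][j-1]+1 when the i-th and j-th values match, else max(dp[i-1][j], dp[i][j-1]).
    ·  9  9  4  8  7  9  5  5  7  3  4  8
 ·  0  0  0  0  0  0  0  0  0  0  0  0  0
 7  0  0  0  0  0  1  1  1  1  1  1  1  1
 6  0  0  0  0  0  1  1  1  1  1  1  1  1
 5  0  0  0  0  0  1  1  2  2  2  2  2  2
 3  0  0  0  0  0  1  1  2  2  2  3  3  3
 6  0  0  0  0  0  1  1  2  2  2  3  3  3
 6  0  0  0  0  0  1  1  2  2  2  3  3  3
 3  0  0  0  0  0  1  1  2  2  2  3  3  3
 4  0  0  0  1  1  1  1  2  2  2  3  4  4
 3  0  0  0  1  1  1  1  2  2  2  3  4  4
dp[9][12] = 4. One LCS (by backtracking along matches): 7, 5, 3, 4.

4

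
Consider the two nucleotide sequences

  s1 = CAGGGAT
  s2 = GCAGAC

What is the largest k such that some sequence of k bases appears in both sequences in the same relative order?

Let dp[i][j] be the LCS length of the first i bases of s1 and the first j bases of s2. dp[i][j] = dp[i-1][j-1]+1 when the i-th and j-th bases match, else max(dp[i-1][j], dp[i][j-1]).
    ·  G  C  A  G  A  C
 ·  0  0  0  0  0  0  0
 C  0  0  1  1  1  1  1
 A  0  0  1  2  2  2  2
 G  0  1  1  2  3  3  3
 G  0  1  1  2  3  3  3
 G  0  1  1  2  3  3  3
 A  0  1  1  2  3  4  4
 T  0  1  1  2  3  4  4
dp[7][6] = 4. One LCS (by backtracking along matches): CAGA.

4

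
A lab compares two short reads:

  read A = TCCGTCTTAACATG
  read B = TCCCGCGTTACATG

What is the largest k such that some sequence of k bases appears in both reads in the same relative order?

Taking T at read A[1]=read B[1] → C at read A[2]=read B[3] → C at read A[3]=read B[4] → G at read A[4]=read B[5] → C at read A[6]=read B[6] → T at read A[7]=read B[8] → T at read A[8]=read B[9] → A at read A[10]=read B[10] → C at read A[11]=read B[11] → A at read A[12]=read B[12] → T at read A[13]=read B[13] → G at read A[14]=read B[14] gives a common subsequence of length 12. Since dp[14][14] = 12, nothing longer is possible.

12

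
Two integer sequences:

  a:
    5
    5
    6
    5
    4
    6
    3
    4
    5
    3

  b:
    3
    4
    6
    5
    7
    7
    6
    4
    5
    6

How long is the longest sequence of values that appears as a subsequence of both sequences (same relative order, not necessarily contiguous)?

5

Pick 6 (a #3, b #3), 5 (a #4, b #4), 6 (a #6, b #7), 4 (a #8, b #8), 5 (a #9, b #9); all 5 values appear in both, in order. The LCS DP gives dp[10][10] = 5, so this is optimal.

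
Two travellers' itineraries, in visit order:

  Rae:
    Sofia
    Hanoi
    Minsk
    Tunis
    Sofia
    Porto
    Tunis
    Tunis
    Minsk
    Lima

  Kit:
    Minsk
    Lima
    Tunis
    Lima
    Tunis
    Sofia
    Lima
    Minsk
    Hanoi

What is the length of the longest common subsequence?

One common subsequence of length 4: Minsk (Rae #3, Kit #1) → Tunis (Rae #4, Kit #5) → Sofia (Rae #5, Kit #6) → Minsk (Rae #9, Kit #8). Since dp[10][9] = 4, nothing longer is possible.

4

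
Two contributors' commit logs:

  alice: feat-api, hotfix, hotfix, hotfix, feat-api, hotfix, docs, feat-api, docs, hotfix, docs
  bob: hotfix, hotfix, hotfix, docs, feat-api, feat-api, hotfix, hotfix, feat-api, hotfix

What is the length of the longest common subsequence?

Pick hotfix [2,1], hotfix [3,2], hotfix [4,3], feat-api [5,6], hotfix [6,8], feat-api [8,9], hotfix [10,10]; all 7 commits appear in both, in order. Since dp[11][10] = 7, nothing longer is possible.

7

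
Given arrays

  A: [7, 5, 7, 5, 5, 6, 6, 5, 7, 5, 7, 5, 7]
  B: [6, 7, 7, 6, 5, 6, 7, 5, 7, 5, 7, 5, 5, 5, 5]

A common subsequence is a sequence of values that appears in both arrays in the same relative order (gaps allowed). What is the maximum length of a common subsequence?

9

Taking 7 [1,2]; then 7 [3,3]; then 5 [5,5]; then 6 [6,6]; then 5 [8,8]; then 7 [9,9]; then 5 [10,10]; then 7 [11,11]; then 5 [12,15] gives a common subsequence of length 9, and the DP table's final entry dp[13][15] is also 9, so no common subsequence is longer.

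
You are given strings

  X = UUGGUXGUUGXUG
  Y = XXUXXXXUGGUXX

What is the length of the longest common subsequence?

One common subsequence of length 7: U at X[1]=Y[3], U at X[2]=Y[8], G at X[3]=Y[9], G at X[4]=Y[10], U at X[5]=Y[11], X at X[6]=Y[12], X at X[11]=Y[13], and the DP table's final entry dp[13][13] is also 7, so no common subsequence is longer.

7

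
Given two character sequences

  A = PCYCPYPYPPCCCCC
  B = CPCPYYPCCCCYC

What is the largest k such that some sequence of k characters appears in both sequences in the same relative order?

11

Taking P (A #1, B #2); then C (A #4, B #3); then P (A #5, B #4); then Y (A #6, B #5); then Y (A #8, B #6); then P (A #10, B #7); then C (A #11, B #8); then C (A #12, B #9); then C (A #13, B #10); then C (A #14, B #11); then C (A #15, B #13) gives a common subsequence of length 11. Since dp[15][13] = 11, nothing longer is possible.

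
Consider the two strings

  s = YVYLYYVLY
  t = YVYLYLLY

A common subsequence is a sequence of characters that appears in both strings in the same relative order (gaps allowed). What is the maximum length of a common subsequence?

7

Pick Y at s[1]=t[1]; then V at s[2]=t[2]; then Y at s[3]=t[3]; then L at s[4]=t[4]; then Y at s[5]=t[5]; then L at s[8]=t[7]; then Y at s[9]=t[8]; all 7 characters appear in both, in order, and the DP table's final entry dp[9][8] is also 7, so no common subsequence is longer.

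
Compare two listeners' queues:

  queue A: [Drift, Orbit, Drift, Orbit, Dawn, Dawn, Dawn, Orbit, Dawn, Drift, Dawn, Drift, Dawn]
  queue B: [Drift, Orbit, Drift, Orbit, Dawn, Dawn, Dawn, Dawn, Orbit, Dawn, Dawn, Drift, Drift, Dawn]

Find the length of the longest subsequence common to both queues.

Match Drift [1,1], then Orbit [2,2], then Drift [3,3], then Orbit [4,4], then Dawn [5,6], then Dawn [6,7], then Dawn [7,8], then Orbit [8,9], then Dawn [9,11], then Drift [10,12], then Drift [12,13], then Dawn [13,14] — 12 songs in the same relative order in both. dp[13][14] = 12 confirms this is the maximum.

12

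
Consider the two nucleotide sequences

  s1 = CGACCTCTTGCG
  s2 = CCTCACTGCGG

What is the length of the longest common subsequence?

Pick C [1,1], C [4,2], C [5,4], C [7,6], T [9,7], G [10,8], C [11,9], G [12,11]; all 8 bases appear in both, in order. The LCS DP gives dp[12][11] = 8, so this is optimal.

8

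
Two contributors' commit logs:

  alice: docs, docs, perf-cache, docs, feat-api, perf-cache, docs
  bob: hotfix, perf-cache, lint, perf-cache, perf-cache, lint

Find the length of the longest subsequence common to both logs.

One common subsequence of length 2: perf-cache (alice #3, bob #4); then perf-cache (alice #6, bob #5). Since dp[7][6] = 2, nothing longer is possible.

2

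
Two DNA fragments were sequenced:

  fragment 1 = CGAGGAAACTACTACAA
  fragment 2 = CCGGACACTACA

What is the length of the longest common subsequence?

One common subsequence of length 11: C [1,2] → G [4,3] → G [5,4] → A [8,5] → C [9,6] → A [11,7] → C [12,8] → T [13,9] → A [14,10] → C [15,11] → A [17,12]. The LCS DP gives dp[17][12] = 11, so this is optimal.

11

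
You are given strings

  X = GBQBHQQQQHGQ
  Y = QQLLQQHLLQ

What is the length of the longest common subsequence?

Taking Q [3,1], Q [6,2], Q [8,5], Q [9,6], H [10,7], Q [12,10] gives a common subsequence of length 6, and the DP table's final entry dp[12][10] is also 6, so no common subsequence is longer.

6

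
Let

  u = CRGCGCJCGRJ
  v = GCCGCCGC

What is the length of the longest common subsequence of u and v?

One common subsequence of length 6: C at u[1]=v[2], then C at u[4]=v[3], then G at u[5]=v[4], then C at u[6]=v[5], then C at u[8]=v[6], then G at u[9]=v[7]. Since dp[11][8] = 6, nothing longer is possible.

6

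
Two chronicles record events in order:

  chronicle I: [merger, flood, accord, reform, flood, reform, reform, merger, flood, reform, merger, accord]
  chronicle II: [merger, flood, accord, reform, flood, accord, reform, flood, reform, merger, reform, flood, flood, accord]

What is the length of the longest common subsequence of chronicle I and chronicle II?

One common subsequence of length 10: merger (chronicle I #1, chronicle II #1), flood (chronicle I #2, chronicle II #2), accord (chronicle I #3, chronicle II #3), reform (chronicle I #4, chronicle II #4), flood (chronicle I #5, chronicle II #5), reform (chronicle I #6, chronicle II #7), reform (chronicle I #7, chronicle II #9), merger (chronicle I #8, chronicle II #10), flood (chronicle I #9, chronicle II #13), accord (chronicle I #12, chronicle II #14). The LCS DP gives dp[12][14] = 10, so this is optimal.

10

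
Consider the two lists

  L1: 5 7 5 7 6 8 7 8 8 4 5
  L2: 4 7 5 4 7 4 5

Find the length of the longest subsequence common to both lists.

5

Let dp[i][j] be the LCS length of the first i values of L1 and the first j values of L2. dp[i][j] = dp[i-1][j-1]+1 when the i-th and j-th values match, else max(dp[i-1][j], dp[i][j-1]).
    ·  4  7  5  4  7  4  5
 ·  0  0  0  0  0  0  0  0
 5  0  0  0  1  1  1  1  1
 7  0  0  1  1  1  2  2  2
 5  0  0  1  2  2  2  2  3
 7  0  0  1  2  2  3  3  3
 6  0  0  1  2  2  3  3  3
 8  0  0  1  2  2  3  3  3
 7  0  0  1  2  2  3  3  3
 8  0  0  1  2  2  3  3  3
 8  0  0  1  2  2  3  3  3
 4  0  1  1  2  3  3  4  4
 5  0  1  1  2  3  3  4  5
dp[11][7] = 5. One LCS (by backtracking along matches): 7, 5, 7, 4, 5.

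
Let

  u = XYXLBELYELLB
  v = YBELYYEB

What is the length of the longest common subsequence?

7

Let dp[i][j] be the LCS length of the first i characters of u and the first j characters of v. dp[i][j] = dp[i-1][j-1]+1 when the i-th and j-th characters match, else max(dp[i-1][j], dp[i][j-1]).
    ·  Y  B  E  L  Y  Y  E  B
 ·  0  0  0  0  0  0  0  0  0
 X  0  0  0  0  0  0  0  0  0
 Y  0  1  1  1  1  1  1  1  1
 X  0  1  1  1  1  1  1  1  1
 L  0  1  1  1  2  2  2  2  2
 B  0  1  2  2  2  2  2  2  3
 E  0  1  2  3  3  3  3  3  3
 L  0  1  2  3  4  4  4  4  4
 Y  0  1  2  3  4  5  5  5  5
 E  0  1  2  3  4  5  5  6  6
 L  0  1  2  3  4  5  5  6  6
 L  0  1  2  3  4  5  5  6  6
 B  0  1  2  3  4  5  5  6  7
dp[12][8] = 7. One LCS (by backtracking along matches): YBELYEB.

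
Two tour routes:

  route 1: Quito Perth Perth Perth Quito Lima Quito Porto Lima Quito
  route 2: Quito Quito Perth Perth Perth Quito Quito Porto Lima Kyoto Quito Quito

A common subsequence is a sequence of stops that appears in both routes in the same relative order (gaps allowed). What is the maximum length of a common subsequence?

Taking Quito at route 1[1]=route 2[2] → Perth at route 1[2]=route 2[3] → Perth at route 1[3]=route 2[4] → Perth at route 1[4]=route 2[5] → Quito at route 1[5]=route 2[6] → Quito at route 1[7]=route 2[7] → Porto at route 1[8]=route 2[8] → Lima at route 1[9]=route 2[9] → Quito at route 1[10]=route 2[12] gives a common subsequence of length 9. dp[10][12] = 9 confirms this is the maximum.

9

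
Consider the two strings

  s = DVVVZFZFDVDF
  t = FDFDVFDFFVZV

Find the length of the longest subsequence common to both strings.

6

Match D at s[1]=t[2], then F at s[8]=t[3], then D at s[9]=t[4], then V at s[10]=t[5], then D at s[11]=t[7], then F at s[12]=t[9] — 6 characters in the same relative order in both, and the DP table's final entry dp[12][12] is also 6, so no common subsequence is longer.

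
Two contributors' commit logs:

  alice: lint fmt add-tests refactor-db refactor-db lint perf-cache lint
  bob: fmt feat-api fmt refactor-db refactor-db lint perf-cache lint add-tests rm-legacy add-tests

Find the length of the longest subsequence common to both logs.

6

Pick fmt [2,3] → refactor-db [4,4] → refactor-db [5,5] → lint [6,6] → perf-cache [7,7] → lint [8,8]; all 6 commits appear in both, in order. The LCS DP gives dp[8][11] = 6, so this is optimal.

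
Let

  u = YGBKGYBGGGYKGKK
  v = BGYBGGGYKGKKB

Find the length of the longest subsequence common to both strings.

12

One common subsequence of length 12: B [3,1]; then G [5,2]; then Y [6,3]; then B [7,4]; then G [8,5]; then G [9,6]; then G [10,7]; then Y [11,8]; then K [12,9]; then G [13,10]; then K [14,11]; then K [15,12]. The LCS DP gives dp[15][13] = 12, so this is optimal.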